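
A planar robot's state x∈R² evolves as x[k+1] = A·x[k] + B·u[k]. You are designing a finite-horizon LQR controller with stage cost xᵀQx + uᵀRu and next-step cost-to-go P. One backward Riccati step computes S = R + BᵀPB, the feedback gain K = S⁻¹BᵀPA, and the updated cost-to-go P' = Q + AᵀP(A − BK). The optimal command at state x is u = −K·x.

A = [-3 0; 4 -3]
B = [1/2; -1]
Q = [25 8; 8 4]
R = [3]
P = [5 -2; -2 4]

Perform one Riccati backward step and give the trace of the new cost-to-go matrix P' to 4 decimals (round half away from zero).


90.5610

BᵀP = [4.5000 -5.0000]
S = R + BᵀPB = [3] + [7.2500] = [10.2500]
BᵀPA = [-33.5000 15.0000]
K = S⁻¹·BᵀPA = [-3.2683 1.4634]
A−BK = [-1.3659 -0.7317; 0.7317 -1.5366]
AᵀP(A−BK) = [47.5122 -16.9756; -16.9756 14.0488]
P' = Q + AᵀP(A−BK) = [72.5122 -8.9756; -8.9756 18.0488]
tr(P') = 90.5610


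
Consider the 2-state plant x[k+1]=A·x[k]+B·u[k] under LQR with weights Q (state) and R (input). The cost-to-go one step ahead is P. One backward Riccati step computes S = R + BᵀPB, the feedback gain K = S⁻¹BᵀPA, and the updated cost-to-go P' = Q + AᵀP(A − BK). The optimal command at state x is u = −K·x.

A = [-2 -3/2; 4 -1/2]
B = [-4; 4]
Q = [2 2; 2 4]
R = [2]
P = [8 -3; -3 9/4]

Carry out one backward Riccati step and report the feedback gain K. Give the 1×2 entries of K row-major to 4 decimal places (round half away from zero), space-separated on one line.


0.6565 0.2118

BᵀP = [-44.0000 21.0000]
S = R + BᵀPB = [2] + [260.0000] = [262.0000]
BᵀPA = [172.0000 55.5000]
K = S⁻¹·BᵀPA = [0.6565 0.2118]
A−BK = [0.6260 -0.6527; 1.3740 -1.3473]
AᵀP(A−BK) = [3.0840 -1.9351; -1.9351 2.3058]
P' = Q + AᵀP(A−BK) = [5.0840 0.0649; 0.0649 6.3058]
tr(P') = 11.3898


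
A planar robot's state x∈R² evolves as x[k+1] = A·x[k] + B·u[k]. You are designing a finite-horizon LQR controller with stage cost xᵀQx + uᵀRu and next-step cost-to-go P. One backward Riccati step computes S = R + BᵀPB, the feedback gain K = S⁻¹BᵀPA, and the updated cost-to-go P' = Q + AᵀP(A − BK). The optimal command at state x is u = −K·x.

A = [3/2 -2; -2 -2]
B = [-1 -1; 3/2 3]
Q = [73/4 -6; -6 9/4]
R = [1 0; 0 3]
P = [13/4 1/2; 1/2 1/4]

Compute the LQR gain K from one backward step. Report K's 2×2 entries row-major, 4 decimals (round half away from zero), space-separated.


-0.9202 1.6420 -0.2127 -0.0889

BᵀP = [-2.5000 -0.1250; -1.7500 0.2500]
S = R + BᵀPB = [1 0; 0 3] + [2.3125 2.1250; 2.1250 2.5000] = [3.3125 2.1250; 2.1250 5.5000]
BᵀPA = [-3.5000 5.2500; -3.1250 3.0000]
K = S⁻¹·BᵀPA = [-0.9202 1.6420; -0.2127 -0.0889]
A−BK = [0.3672 -0.4470; 0.0182 -4.1961]
AᵀP(A−BK) = [1.4273 -2.7811; -2.7811 9.6465]
P' = Q + AᵀP(A−BK) = [19.6773 -8.7811; -8.7811 11.8965]
tr(P') = 31.5738


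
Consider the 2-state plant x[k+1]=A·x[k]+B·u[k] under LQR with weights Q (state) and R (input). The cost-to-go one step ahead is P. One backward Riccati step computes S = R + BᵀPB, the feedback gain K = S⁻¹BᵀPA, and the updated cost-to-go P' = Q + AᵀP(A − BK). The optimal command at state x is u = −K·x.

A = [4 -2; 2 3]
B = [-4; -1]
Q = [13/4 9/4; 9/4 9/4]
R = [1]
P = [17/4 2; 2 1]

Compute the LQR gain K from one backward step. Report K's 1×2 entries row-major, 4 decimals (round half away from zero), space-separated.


BᵀP = [-19.0000 -9.0000]
S = R + BᵀPB = [1] + [85.0000] = [86.0000]
BᵀPA = [-94.0000 11.0000]
K = S⁻¹·BᵀPA = [-1.0930 0.1279]
A−BK = [-0.3721 -1.4884; 0.9070 3.1279]
AᵀP(A−BK) = [1.2558 0.0233; 0.0233 0.5930]
P' = Q + AᵀP(A−BK) = [4.5058 2.2733; 2.2733 2.8430]
tr(P') = 7.3488

-1.0930 0.1279


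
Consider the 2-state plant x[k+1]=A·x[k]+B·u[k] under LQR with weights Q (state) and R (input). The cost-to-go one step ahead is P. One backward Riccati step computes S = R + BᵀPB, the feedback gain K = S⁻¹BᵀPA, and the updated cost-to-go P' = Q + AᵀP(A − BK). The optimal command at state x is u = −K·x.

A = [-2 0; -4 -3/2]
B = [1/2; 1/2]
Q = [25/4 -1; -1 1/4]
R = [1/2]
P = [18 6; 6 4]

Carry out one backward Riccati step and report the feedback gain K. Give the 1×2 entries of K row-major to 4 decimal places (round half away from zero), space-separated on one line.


-4.8889 -0.8333

BᵀP = [12.0000 5.0000]
S = R + BᵀPB = [1/2] + [8.5000] = [9.0000]
BᵀPA = [-44.0000 -7.5000]
K = S⁻¹·BᵀPA = [-4.8889 -0.8333]
A−BK = [0.4444 0.4167; -1.5556 -1.0833]
AᵀP(A−BK) = [16.8889 5.3333; 5.3333 2.7500]
P' = Q + AᵀP(A−BK) = [23.1389 4.3333; 4.3333 3.0000]
tr(P') = 26.1389


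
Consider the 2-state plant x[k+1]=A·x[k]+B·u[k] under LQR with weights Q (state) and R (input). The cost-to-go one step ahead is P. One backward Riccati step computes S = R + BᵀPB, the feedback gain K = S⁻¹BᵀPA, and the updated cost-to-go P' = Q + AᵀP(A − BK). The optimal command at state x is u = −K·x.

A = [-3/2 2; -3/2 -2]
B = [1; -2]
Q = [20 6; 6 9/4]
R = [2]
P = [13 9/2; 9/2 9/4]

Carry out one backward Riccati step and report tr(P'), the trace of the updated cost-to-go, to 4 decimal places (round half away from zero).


85.1458

BᵀP = [4.0000 0.0000]
S = R + BᵀPB = [2] + [4.0000] = [6.0000]
BᵀPA = [-6.0000 8.0000]
K = S⁻¹·BᵀPA = [-1.0000 1.3333]
A−BK = [-0.5000 0.6667; -3.5000 0.6667]
AᵀP(A−BK) = [48.5625 -24.2500; -24.2500 14.3333]
P' = Q + AᵀP(A−BK) = [68.5625 -18.2500; -18.2500 16.5833]
tr(P') = 85.1458


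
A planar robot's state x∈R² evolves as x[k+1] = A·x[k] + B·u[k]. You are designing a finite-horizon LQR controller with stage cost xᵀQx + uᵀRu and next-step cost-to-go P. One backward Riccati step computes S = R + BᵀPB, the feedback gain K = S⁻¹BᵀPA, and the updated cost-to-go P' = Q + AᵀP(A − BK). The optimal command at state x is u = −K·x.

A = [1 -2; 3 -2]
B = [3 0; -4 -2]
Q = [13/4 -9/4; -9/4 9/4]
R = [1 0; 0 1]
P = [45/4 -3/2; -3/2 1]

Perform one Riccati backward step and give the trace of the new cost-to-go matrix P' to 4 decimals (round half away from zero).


BᵀP = [39.7500 -8.5000; 3.0000 -2.0000]
S = R + BᵀPB = [1 0; 0 1] + [153.2500 17.0000; 17.0000 4.0000] = [154.2500 17.0000; 17.0000 5.0000]
BᵀPA = [14.2500 -62.5000; -3.0000 -2.0000]
K = S⁻¹·BᵀPA = [0.2535 -0.5775; -1.4619 1.5635]
A−BK = [0.2395 -0.2675; 1.0902 -1.1830]
AᵀP(A−BK) = [3.2519 -3.5801; -3.5801 4.0332]
P' = Q + AᵀP(A−BK) = [6.5019 -5.8301; -5.8301 6.2832]
tr(P') = 12.7851

12.7851


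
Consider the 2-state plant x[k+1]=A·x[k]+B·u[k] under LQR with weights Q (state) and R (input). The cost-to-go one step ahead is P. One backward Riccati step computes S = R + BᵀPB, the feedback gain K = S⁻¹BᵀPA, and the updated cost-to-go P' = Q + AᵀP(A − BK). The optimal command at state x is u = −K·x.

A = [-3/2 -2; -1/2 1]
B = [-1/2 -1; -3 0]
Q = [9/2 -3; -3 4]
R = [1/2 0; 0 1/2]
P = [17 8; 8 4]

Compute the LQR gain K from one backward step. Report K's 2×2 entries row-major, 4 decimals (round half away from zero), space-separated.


0.4472 0.1626 0.8553 1.1837

BᵀP = [-32.5000 -16.0000; -17.0000 -8.0000]
S = R + BᵀPB = [1/2 0; 0 1/2] + [64.2500 32.5000; 32.5000 17.0000] = [64.7500 32.5000; 32.5000 17.5000]
BᵀPA = [56.7500 49.0000; 29.5000 26.0000]
K = S⁻¹·BᵀPA = [0.4472 0.1626; 0.8553 1.1837]
A−BK = [-0.4211 -0.7350; 0.8415 1.4878]
AᵀP(A−BK) = [0.6431 0.8520; 0.8520 1.2553]
P' = Q + AᵀP(A−BK) = [5.1431 -2.1480; -2.1480 5.2553]
tr(P') = 10.3984


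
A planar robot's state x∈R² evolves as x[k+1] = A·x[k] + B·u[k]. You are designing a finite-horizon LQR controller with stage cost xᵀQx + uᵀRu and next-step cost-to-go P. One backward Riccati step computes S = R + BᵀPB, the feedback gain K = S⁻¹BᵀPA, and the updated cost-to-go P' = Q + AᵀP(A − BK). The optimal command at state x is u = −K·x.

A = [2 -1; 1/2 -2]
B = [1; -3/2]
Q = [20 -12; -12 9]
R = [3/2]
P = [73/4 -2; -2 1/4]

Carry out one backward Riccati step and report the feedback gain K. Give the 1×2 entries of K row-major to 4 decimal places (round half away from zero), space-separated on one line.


BᵀP = [21.2500 -2.3750]
S = R + BᵀPB = [3/2] + [24.8125] = [26.3125]
BᵀPA = [41.3125 -16.5000]
K = S⁻¹·BᵀPA = [1.5701 -0.6271]
A−BK = [0.4299 -0.3729; 2.8551 -2.9406]
AᵀP(A−BK) = [4.1989 -1.8438; -1.8438 0.9032]
P' = Q + AᵀP(A−BK) = [24.1989 -13.8438; -13.8438 9.9032]
tr(P') = 34.1021

1.5701 -0.6271


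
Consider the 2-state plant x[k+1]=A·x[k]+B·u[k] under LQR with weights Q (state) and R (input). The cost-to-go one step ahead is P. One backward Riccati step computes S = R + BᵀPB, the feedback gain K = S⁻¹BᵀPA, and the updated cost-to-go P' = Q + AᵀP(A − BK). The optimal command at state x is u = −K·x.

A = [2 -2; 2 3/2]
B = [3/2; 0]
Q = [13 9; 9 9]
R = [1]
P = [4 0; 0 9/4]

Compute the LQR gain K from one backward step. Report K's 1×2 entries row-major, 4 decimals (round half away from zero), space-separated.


BᵀP = [6.0000 0.0000]
S = R + BᵀPB = [1] + [9.0000] = [10.0000]
BᵀPA = [12.0000 -12.0000]
K = S⁻¹·BᵀPA = [1.2000 -1.2000]
A−BK = [0.2000 -0.2000; 2.0000 1.5000]
AᵀP(A−BK) = [10.6000 5.1500; 5.1500 6.6625]
P' = Q + AᵀP(A−BK) = [23.6000 14.1500; 14.1500 15.6625]
tr(P') = 39.2625

1.2000 -1.2000


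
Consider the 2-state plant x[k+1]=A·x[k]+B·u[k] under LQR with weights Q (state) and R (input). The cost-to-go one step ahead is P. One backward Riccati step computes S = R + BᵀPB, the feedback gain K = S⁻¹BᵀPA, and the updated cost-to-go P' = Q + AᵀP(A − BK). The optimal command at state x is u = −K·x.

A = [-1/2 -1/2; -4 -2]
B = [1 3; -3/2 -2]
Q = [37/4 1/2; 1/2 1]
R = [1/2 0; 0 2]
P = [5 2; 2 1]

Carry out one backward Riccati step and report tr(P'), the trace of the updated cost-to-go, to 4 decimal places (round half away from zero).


BᵀP = [2.0000 0.5000; 11.0000 4.0000]
S = R + BᵀPB = [1/2 0; 0 2] + [1.2500 5.0000; 5.0000 25.0000] = [1.7500 5.0000; 5.0000 27.0000]
BᵀPA = [-3.0000 -2.0000; -21.5000 -13.5000]
K = S⁻¹·BᵀPA = [1.1910 0.6067; -1.0169 -0.6124]
A−BK = [1.3596 0.7303; -4.2472 -2.3146]
AᵀP(A−BK) = [6.9607 3.9045; 3.9045 2.1966]
P' = Q + AᵀP(A−BK) = [16.2107 4.4045; 4.4045 3.1966]
tr(P') = 19.4073

19.4073


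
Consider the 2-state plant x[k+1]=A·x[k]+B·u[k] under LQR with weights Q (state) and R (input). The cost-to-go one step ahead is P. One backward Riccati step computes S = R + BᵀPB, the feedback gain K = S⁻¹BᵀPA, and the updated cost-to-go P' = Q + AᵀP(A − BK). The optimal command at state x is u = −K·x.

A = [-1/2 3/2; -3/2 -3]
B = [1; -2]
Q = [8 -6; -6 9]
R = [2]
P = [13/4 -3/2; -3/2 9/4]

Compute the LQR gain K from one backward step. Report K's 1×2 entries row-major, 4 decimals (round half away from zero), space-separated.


BᵀP = [6.2500 -6.0000]
S = R + BᵀPB = [2] + [18.2500] = [20.2500]
BᵀPA = [5.8750 27.3750]
K = S⁻¹·BᵀPA = [0.2901 1.3519]
A−BK = [-0.7901 0.1481; -0.9198 -0.2963]
AᵀP(A−BK) = [1.9205 0.8704; 0.8704 4.0556]
P' = Q + AᵀP(A−BK) = [9.9205 -5.1296; -5.1296 13.0556]
tr(P') = 22.9761

0.2901 1.3519


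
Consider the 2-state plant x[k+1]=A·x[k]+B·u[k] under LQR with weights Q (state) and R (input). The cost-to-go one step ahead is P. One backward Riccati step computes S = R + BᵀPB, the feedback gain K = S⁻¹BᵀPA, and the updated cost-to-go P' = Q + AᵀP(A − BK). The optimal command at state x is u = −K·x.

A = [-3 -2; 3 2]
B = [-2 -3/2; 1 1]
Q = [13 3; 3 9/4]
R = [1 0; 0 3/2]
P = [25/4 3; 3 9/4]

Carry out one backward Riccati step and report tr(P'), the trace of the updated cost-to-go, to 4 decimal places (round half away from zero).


BᵀP = [-9.5000 -3.7500; -6.3750 -2.2500]
S = R + BᵀPB = [1 0; 0 3/2] + [15.2500 10.5000; 10.5000 7.3125] = [16.2500 10.5000; 10.5000 8.8125]
BᵀPA = [17.2500 11.5000; 12.3750 8.2500]
K = S⁻¹·BᵀPA = [0.6700 0.4467; 0.6060 0.4040]
A−BK = [-0.7511 -0.5007; 1.7240 1.1494]
AᵀP(A−BK) = [3.4438 2.2959; 2.2959 1.5306]
P' = Q + AᵀP(A−BK) = [16.4438 5.2959; 5.2959 3.7806]
tr(P') = 20.2244

20.2244


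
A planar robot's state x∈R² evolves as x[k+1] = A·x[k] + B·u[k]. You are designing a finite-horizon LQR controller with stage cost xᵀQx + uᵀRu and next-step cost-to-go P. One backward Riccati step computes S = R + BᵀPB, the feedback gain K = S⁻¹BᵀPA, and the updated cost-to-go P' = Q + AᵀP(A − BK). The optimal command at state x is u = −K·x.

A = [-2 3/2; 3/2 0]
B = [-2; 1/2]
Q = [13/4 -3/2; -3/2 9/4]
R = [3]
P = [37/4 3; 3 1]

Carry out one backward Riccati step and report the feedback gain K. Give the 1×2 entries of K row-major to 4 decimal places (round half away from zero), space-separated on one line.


0.7518 -0.7445

BᵀP = [-17.0000 -5.5000]
S = R + BᵀPB = [3] + [31.2500] = [34.2500]
BᵀPA = [25.7500 -25.5000]
K = S⁻¹·BᵀPA = [0.7518 -0.7445]
A−BK = [-0.4964 0.0109; 1.1241 0.3723]
AᵀP(A−BK) = [1.8905 -1.8285; -1.8285 1.8271]
P' = Q + AᵀP(A−BK) = [5.1405 -3.3285; -3.3285 4.0771]
tr(P') = 9.2176


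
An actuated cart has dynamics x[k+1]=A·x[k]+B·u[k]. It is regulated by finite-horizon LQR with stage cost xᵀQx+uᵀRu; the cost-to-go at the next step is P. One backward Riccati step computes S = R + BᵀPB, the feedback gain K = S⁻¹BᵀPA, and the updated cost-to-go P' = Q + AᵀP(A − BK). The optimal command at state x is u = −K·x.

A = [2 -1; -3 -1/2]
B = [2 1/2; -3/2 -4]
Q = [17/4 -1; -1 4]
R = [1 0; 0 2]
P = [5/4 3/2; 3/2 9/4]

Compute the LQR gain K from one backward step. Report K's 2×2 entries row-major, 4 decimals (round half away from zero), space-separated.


0.4649 -0.2727 0.4099 0.3077

BᵀP = [0.2500 -0.3750; -5.3750 -8.2500]
S = R + BᵀPB = [1 0; 0 2] + [1.0625 1.6250; 1.6250 30.3125] = [2.0625 1.6250; 1.6250 32.3125]
BᵀPA = [1.6250 -0.0625; 14.0000 9.5000]
K = S⁻¹·BᵀPA = [0.4649 -0.2727; 0.4099 0.3077]
A−BK = [0.8652 -0.6084; -0.6630 0.3218]
AᵀP(A−BK) = [0.7561 0.0101; 0.0101 0.3721]
P' = Q + AᵀP(A−BK) = [5.0061 -0.9899; -0.9899 4.3721]
tr(P') = 9.3782


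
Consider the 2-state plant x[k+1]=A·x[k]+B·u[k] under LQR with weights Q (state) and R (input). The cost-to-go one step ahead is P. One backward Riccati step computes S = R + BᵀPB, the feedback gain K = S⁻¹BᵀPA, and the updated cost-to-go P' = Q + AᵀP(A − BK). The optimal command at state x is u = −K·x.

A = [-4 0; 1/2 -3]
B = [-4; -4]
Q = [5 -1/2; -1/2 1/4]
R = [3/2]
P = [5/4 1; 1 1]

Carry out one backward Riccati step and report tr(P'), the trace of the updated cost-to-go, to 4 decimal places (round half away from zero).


BᵀP = [-9.0000 -8.0000]
S = R + BᵀPB = [3/2] + [68.0000] = [69.5000]
BᵀPA = [32.0000 24.0000]
K = S⁻¹·BᵀPA = [0.4604 0.3453]
A−BK = [-2.1583 1.3813; 2.3417 -1.6187]
AᵀP(A−BK) = [1.5162 -0.5504; -0.5504 0.7122]
P' = Q + AᵀP(A−BK) = [6.5162 -1.0504; -1.0504 0.9622]
tr(P') = 7.4784

7.4784


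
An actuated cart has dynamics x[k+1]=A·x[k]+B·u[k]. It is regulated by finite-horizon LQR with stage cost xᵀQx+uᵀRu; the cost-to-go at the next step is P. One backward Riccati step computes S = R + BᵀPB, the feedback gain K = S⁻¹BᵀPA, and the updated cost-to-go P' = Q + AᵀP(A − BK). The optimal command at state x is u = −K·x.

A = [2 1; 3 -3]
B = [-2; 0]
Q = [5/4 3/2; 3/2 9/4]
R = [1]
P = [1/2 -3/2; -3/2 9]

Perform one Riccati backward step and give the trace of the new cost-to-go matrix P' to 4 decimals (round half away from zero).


109.3333

BᵀP = [-1.0000 3.0000]
S = R + BᵀPB = [1] + [2.0000] = [3.0000]
BᵀPA = [7.0000 -10.0000]
K = S⁻¹·BᵀPA = [2.3333 -3.3333]
A−BK = [6.6667 -5.6667; 3.0000 -3.0000]
AᵀP(A−BK) = [48.6667 -52.1667; -52.1667 57.1667]
P' = Q + AᵀP(A−BK) = [49.9167 -50.6667; -50.6667 59.4167]
tr(P') = 109.3333


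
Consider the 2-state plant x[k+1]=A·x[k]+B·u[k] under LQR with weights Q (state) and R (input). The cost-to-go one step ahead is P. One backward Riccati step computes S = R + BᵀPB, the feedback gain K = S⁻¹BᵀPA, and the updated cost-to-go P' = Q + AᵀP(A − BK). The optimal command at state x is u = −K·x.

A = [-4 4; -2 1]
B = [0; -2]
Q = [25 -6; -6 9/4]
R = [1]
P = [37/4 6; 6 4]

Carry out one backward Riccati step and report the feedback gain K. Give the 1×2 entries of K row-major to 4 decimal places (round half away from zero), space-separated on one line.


3.7647 -3.2941

BᵀP = [-12.0000 -8.0000]
S = R + BᵀPB = [1] + [16.0000] = [17.0000]
BᵀPA = [64.0000 -56.0000]
K = S⁻¹·BᵀPA = [3.7647 -3.2941]
A−BK = [-4.0000 4.0000; 5.5294 -5.5882]
AᵀP(A−BK) = [19.0588 -17.1765; -17.1765 15.5294]
P' = Q + AᵀP(A−BK) = [44.0588 -23.1765; -23.1765 17.7794]
tr(P') = 61.8382


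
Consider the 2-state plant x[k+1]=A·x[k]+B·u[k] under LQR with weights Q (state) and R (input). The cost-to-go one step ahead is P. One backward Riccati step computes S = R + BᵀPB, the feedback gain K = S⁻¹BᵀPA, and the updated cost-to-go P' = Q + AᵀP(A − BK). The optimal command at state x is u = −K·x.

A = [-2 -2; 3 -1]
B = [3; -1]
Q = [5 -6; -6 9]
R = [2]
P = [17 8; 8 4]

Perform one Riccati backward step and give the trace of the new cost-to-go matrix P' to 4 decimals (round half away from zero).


BᵀP = [43.0000 20.0000]
S = R + BᵀPB = [2] + [109.0000] = [111.0000]
BᵀPA = [-26.0000 -106.0000]
K = S⁻¹·BᵀPA = [-0.2342 -0.9550]
A−BK = [-1.2973 0.8649; 2.7658 -1.9550]
AᵀP(A−BK) = [1.9099 -0.8288; -0.8288 2.7748]
P' = Q + AᵀP(A−BK) = [6.9099 -6.8288; -6.8288 11.7748]
tr(P') = 18.6847

18.6847


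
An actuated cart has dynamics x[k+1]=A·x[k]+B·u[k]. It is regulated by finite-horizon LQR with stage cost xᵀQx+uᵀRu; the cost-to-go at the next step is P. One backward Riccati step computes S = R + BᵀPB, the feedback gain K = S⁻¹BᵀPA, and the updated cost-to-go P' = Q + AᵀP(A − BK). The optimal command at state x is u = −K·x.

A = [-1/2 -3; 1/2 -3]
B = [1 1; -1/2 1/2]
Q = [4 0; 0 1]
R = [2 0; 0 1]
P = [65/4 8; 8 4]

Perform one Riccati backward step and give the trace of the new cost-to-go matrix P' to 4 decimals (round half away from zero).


15.8456

BᵀP = [12.2500 6.0000; 20.2500 10.0000]
S = R + BᵀPB = [2 0; 0 1] + [9.2500 15.2500; 15.2500 25.2500] = [11.2500 15.2500; 15.2500 26.2500]
BᵀPA = [-3.1250 -54.7500; -5.1250 -90.7500]
K = S⁻¹·BᵀPA = [-0.0618 -0.8486; -0.1594 -2.9641]
A−BK = [-0.2789 0.8127; 0.5488 -1.9422]
AᵀP(A−BK) = [0.0528 0.5319; 0.5319 10.7928]
P' = Q + AᵀP(A−BK) = [4.0528 0.5319; 0.5319 11.7928]
tr(P') = 15.8456


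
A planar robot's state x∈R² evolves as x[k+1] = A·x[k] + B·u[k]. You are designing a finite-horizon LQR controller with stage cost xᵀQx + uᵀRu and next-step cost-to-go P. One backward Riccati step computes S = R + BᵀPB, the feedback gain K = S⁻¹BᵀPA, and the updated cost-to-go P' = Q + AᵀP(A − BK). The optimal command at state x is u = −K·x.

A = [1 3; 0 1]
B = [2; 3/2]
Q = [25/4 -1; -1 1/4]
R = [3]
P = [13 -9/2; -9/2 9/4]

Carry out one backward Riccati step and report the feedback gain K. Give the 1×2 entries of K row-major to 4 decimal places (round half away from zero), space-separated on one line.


BᵀP = [19.2500 -5.6250]
S = R + BᵀPB = [3] + [30.0625] = [33.0625]
BᵀPA = [19.2500 52.1250]
K = S⁻¹·BᵀPA = [0.5822 1.5766]
A−BK = [-0.1645 -0.1531; -0.8733 -1.3648]
AᵀP(A−BK) = [1.7921 4.1512; 4.1512 10.0718]
P' = Q + AᵀP(A−BK) = [8.0421 3.1512; 3.1512 10.3218]
tr(P') = 18.3639

0.5822 1.5766


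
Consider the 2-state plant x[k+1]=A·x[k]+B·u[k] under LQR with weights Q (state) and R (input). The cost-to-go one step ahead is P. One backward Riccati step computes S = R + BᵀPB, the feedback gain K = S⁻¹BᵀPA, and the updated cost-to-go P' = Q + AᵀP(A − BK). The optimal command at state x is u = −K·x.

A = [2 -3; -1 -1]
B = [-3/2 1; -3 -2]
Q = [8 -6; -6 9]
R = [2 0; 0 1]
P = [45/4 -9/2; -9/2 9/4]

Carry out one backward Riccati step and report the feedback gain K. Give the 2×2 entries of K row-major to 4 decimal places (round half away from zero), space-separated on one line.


-0.3682 0.8380 1.2295 -1.2464

BᵀP = [-3.3750 0.0000; 20.2500 -9.0000]
S = R + BᵀPB = [2 0; 0 1] + [5.0625 -3.3750; -3.3750 38.2500] = [7.0625 -3.3750; -3.3750 39.2500]
BᵀPA = [-6.7500 10.1250; 49.5000 -51.7500]
K = S⁻¹·BᵀPA = [-0.3682 0.8380; 1.2295 -1.2464]
A−BK = [0.2182 -0.4966; 0.3543 -0.9788]
AᵀP(A−BK) = [1.9051 -2.3960; -2.3960 3.5133]
P' = Q + AᵀP(A−BK) = [9.9051 -8.3960; -8.3960 12.5133]
tr(P') = 22.4184


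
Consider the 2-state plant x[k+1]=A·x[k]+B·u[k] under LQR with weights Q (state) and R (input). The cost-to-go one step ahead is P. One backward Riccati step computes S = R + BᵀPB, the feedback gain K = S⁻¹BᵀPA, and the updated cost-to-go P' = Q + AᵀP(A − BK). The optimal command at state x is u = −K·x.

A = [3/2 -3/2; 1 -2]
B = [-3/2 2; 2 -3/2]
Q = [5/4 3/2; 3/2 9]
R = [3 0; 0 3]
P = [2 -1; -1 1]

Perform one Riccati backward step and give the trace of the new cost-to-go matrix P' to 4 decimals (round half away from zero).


13.9420

BᵀP = [-5.0000 3.5000; 5.5000 -3.5000]
S = R + BᵀPB = [3 0; 0 3] + [14.5000 -15.2500; -15.2500 16.2500] = [17.5000 -15.2500; -15.2500 19.2500]
BᵀPA = [-4.0000 0.5000; 4.7500 -1.2500]
K = S⁻¹·BᵀPA = [-0.0437 -0.0905; 0.2121 -0.1366]
A−BK = [1.0102 -1.3625; 1.4056 -2.0240]
AᵀP(A−BK) = [1.3176 -1.7130; -1.7130 2.3745]
P' = Q + AᵀP(A−BK) = [2.5676 -0.2130; -0.2130 11.3745]
tr(P') = 13.9420


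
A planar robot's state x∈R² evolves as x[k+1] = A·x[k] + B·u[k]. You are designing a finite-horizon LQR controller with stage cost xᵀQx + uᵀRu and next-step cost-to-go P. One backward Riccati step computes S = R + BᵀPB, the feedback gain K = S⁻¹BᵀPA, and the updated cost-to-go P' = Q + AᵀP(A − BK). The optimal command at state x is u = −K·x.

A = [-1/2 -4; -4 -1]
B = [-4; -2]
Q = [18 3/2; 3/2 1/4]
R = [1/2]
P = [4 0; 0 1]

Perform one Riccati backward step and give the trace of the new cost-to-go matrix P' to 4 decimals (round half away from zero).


32.9215

BᵀP = [-16.0000 -2.0000]
S = R + BᵀPB = [1/2] + [68.0000] = [68.5000]
BᵀPA = [16.0000 66.0000]
K = S⁻¹·BᵀPA = [0.2336 0.9635]
A−BK = [0.4343 -0.1460; -3.5328 0.9270]
AᵀP(A−BK) = [13.2628 -3.4161; -3.4161 1.4088]
P' = Q + AᵀP(A−BK) = [31.2628 -1.9161; -1.9161 1.6588]
tr(P') = 32.9215


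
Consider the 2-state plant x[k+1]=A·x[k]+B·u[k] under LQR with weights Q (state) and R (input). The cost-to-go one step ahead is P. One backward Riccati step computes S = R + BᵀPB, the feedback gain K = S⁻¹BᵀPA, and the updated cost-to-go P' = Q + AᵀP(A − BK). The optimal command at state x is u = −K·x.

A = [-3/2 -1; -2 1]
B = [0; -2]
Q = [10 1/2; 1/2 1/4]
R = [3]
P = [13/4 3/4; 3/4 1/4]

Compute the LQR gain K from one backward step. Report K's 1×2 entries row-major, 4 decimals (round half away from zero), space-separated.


0.8125 0.2500

BᵀP = [-1.5000 -0.5000]
S = R + BᵀPB = [3] + [1.0000] = [4.0000]
BᵀPA = [3.2500 1.0000]
K = S⁻¹·BᵀPA = [0.8125 0.2500]
A−BK = [-1.5000 -1.0000; -0.3750 1.5000]
AᵀP(A−BK) = [10.1719 3.9375; 3.9375 1.7500]
P' = Q + AᵀP(A−BK) = [20.1719 4.4375; 4.4375 2.0000]
tr(P') = 22.1719


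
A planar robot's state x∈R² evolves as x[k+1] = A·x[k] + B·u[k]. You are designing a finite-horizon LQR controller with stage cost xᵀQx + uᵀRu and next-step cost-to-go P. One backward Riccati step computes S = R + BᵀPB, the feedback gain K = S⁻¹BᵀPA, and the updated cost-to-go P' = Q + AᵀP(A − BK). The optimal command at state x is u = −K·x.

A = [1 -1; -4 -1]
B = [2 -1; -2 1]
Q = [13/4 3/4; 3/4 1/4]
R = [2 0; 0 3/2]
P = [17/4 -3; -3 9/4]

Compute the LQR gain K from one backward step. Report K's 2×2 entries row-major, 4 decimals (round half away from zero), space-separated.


BᵀP = [14.5000 -10.5000; -7.2500 5.2500]
S = R + BᵀPB = [2 0; 0 3/2] + [50.0000 -25.0000; -25.0000 12.5000] = [52.0000 -25.0000; -25.0000 14.0000]
BᵀPA = [56.5000 -4.0000; -28.2500 2.0000]
K = S⁻¹·BᵀPA = [0.8228 -0.0583; -0.5485 0.0388]
A−BK = [-1.1942 -0.8447; -1.8058 -1.1553]
AᵀP(A−BK) = [2.2646 0.1383; 0.1383 0.1893]
P' = Q + AᵀP(A−BK) = [5.5146 0.8883; 0.8883 0.4393]
tr(P') = 5.9539

0.8228 -0.0583 -0.5485 0.0388


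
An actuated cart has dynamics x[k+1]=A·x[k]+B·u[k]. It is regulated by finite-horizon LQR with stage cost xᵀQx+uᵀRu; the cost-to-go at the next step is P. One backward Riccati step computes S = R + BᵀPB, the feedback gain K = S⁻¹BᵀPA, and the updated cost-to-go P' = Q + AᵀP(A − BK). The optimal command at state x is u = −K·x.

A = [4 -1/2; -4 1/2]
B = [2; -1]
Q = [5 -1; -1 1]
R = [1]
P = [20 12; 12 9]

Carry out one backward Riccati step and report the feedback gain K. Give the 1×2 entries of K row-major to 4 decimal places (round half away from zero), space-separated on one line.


1.2381 -0.1548

BᵀP = [28.0000 15.0000]
S = R + BᵀPB = [1] + [41.0000] = [42.0000]
BᵀPA = [52.0000 -6.5000]
K = S⁻¹·BᵀPA = [1.2381 -0.1548]
A−BK = [1.5238 -0.1905; -2.7619 0.3452]
AᵀP(A−BK) = [15.6190 -1.9524; -1.9524 0.2440]
P' = Q + AᵀP(A−BK) = [20.6190 -2.9524; -2.9524 1.2440]
tr(P') = 21.8631


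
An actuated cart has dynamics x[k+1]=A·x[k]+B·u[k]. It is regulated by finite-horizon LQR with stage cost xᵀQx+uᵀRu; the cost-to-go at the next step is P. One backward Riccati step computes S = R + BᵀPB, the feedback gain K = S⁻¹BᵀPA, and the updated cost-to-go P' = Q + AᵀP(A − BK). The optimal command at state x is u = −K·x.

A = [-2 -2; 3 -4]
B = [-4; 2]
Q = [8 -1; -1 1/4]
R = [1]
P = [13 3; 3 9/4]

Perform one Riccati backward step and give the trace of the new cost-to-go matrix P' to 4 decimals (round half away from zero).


64.5338

BᵀP = [-46.0000 -7.5000]
S = R + BᵀPB = [1] + [169.0000] = [170.0000]
BᵀPA = [69.5000 122.0000]
K = S⁻¹·BᵀPA = [0.4088 0.7176]
A−BK = [-0.3647 0.8706; 2.1824 -5.4353]
AᵀP(A−BK) = [7.8368 -18.8765; -18.8765 48.4471]
P' = Q + AᵀP(A−BK) = [15.8368 -19.8765; -19.8765 48.6971]
tr(P') = 64.5338


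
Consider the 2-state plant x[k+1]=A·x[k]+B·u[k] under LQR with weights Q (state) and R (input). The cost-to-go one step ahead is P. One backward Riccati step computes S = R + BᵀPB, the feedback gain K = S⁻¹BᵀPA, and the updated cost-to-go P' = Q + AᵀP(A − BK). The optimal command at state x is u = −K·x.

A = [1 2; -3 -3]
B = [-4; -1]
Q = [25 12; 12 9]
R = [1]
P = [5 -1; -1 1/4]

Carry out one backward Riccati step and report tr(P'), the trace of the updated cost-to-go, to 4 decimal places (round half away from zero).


35.8942

BᵀP = [-19.0000 3.7500]
S = R + BᵀPB = [1] + [72.2500] = [73.2500]
BᵀPA = [-30.2500 -49.2500]
K = S⁻¹·BᵀPA = [-0.4130 -0.6724]
A−BK = [-0.6519 -0.6894; -3.4130 -3.6724]
AᵀP(A−BK) = [0.7577 0.9113; 0.9113 1.1365]
P' = Q + AᵀP(A−BK) = [25.7577 12.9113; 12.9113 10.1365]
tr(P') = 35.8942


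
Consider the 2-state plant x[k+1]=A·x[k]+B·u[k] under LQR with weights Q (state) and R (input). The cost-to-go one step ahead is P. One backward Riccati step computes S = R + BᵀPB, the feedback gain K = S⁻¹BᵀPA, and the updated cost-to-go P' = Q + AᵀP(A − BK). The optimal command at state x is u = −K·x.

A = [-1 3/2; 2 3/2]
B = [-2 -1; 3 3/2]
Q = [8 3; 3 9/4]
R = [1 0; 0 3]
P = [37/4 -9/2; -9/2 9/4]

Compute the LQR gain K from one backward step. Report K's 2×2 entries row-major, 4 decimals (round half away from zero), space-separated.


BᵀP = [-32.0000 15.7500; -16.0000 7.8750]
S = R + BᵀPB = [1 0; 0 3] + [111.2500 55.6250; 55.6250 27.8125] = [112.2500 55.6250; 55.6250 30.8125]
BᵀPA = [63.5000 -24.3750; 31.7500 -12.1875]
K = S⁻¹·BᵀPA = [0.5225 -0.2006; 0.0871 -0.0334]
A−BK = [0.1322 1.0654; 0.3017 2.1519]
AᵀP(A−BK) = [0.3033 -0.0766; -0.0766 0.3284]
P' = Q + AᵀP(A−BK) = [8.3033 2.9234; 2.9234 2.5784]
tr(P') = 10.8817

0.5225 -0.2006 0.0871 -0.0334


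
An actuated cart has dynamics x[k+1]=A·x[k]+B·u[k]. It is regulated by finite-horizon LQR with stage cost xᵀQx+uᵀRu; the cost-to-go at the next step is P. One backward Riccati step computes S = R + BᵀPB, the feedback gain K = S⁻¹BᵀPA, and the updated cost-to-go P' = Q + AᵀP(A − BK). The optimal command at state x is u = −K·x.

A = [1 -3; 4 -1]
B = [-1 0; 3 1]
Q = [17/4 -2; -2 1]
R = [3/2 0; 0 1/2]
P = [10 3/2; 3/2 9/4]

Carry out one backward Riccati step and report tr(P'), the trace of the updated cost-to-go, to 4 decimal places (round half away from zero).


60.4446

BᵀP = [-5.5000 5.2500; 1.5000 2.2500]
S = R + BᵀPB = [3/2 0; 0 1/2] + [21.2500 5.2500; 5.2500 2.2500] = [22.7500 5.2500; 5.2500 2.7500]
BᵀPA = [15.5000 11.2500; 10.5000 -6.7500]
K = S⁻¹·BᵀPA = [-0.3571 1.8964; 4.5000 -6.0750]
A−BK = [0.6429 -1.1036; 0.5714 -0.6143]
AᵀP(A−BK) = [16.2857 -24.1071; -24.1071 38.9089]
P' = Q + AᵀP(A−BK) = [20.5357 -26.1071; -26.1071 39.9089]
tr(P') = 60.4446


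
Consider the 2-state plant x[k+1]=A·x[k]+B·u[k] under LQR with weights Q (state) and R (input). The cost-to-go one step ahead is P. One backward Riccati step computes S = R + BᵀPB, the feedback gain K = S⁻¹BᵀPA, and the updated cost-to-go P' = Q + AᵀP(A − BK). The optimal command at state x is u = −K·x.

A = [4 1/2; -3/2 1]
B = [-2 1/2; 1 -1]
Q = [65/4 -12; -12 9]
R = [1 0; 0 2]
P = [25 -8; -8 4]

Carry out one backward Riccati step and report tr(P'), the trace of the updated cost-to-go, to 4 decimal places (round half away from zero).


BᵀP = [-58.0000 20.0000; 20.5000 -8.0000]
S = R + BᵀPB = [1 0; 0 2] + [136.0000 -49.0000; -49.0000 18.2500] = [137.0000 -49.0000; -49.0000 20.2500]
BᵀPA = [-262.0000 -9.0000; 94.0000 2.2500]
K = S⁻¹·BᵀPA = [-1.8741 -0.1929; 0.1072 -0.3557]
A−BK = [0.1983 0.2920; 0.4812 0.8372]
AᵀP(A−BK) = [3.9176 0.8922; 0.8922 1.3141]
P' = Q + AᵀP(A−BK) = [20.1676 -11.1078; -11.1078 10.3141]
tr(P') = 30.4817

30.4817


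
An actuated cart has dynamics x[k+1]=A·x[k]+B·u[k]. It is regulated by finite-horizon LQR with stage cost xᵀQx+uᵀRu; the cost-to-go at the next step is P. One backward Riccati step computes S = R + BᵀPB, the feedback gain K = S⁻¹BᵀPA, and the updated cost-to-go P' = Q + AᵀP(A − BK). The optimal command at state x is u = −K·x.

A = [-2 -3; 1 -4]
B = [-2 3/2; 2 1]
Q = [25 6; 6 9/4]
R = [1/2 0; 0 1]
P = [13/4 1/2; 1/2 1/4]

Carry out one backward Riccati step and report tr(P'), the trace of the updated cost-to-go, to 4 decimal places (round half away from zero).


BᵀP = [-5.5000 -0.5000; 5.3750 1.0000]
S = R + BᵀPB = [1/2 0; 0 1] + [10.0000 -8.7500; -8.7500 9.0625] = [10.5000 -8.7500; -8.7500 10.0625]
BᵀPA = [10.5000 18.5000; -9.7500 -20.1250]
K = S⁻¹·BᵀPA = [0.6992 0.3459; -0.3609 -1.6992]
A−BK = [-0.0602 0.2406; -0.0376 -2.9925]
AᵀP(A−BK) = [0.3891 0.8008; 0.8008 4.6541]
P' = Q + AᵀP(A−BK) = [25.3891 6.8008; 6.8008 6.9041]
tr(P') = 32.2932

32.2932


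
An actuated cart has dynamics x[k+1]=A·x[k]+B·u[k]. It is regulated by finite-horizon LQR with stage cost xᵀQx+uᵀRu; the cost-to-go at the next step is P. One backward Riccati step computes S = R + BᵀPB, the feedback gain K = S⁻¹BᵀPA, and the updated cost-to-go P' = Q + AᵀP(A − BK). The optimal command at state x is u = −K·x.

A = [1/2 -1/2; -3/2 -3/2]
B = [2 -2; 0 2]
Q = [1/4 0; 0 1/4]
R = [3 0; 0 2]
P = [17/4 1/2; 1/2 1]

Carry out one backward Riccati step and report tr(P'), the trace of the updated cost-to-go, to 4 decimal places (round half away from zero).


3.2339

BᵀP = [8.5000 1.0000; -7.5000 1.0000]
S = R + BᵀPB = [3 0; 0 2] + [17.0000 -15.0000; -15.0000 17.0000] = [20.0000 -15.0000; -15.0000 19.0000]
BᵀPA = [2.7500 -5.7500; -5.2500 2.2500]
K = S⁻¹·BᵀPA = [-0.1710 -0.4871; -0.4113 -0.2661]
A−BK = [0.0194 -0.0581; -0.6774 -0.9677]
AᵀP(A−BK) = [0.8734 1.1298; 1.1298 1.8605]
P' = Q + AᵀP(A−BK) = [1.1234 1.1298; 1.1298 2.1105]
tr(P') = 3.2339


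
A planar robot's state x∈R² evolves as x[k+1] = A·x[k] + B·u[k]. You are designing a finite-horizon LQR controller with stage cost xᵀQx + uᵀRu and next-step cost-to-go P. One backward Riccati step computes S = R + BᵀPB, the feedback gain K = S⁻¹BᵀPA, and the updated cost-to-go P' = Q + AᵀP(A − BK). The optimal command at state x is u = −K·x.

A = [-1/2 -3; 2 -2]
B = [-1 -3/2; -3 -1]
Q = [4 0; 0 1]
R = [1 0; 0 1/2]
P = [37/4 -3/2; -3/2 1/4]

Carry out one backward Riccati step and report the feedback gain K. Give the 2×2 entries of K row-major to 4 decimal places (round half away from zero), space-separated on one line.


BᵀP = [-4.7500 0.7500; -12.3750 2.0000]
S = R + BᵀPB = [1 0; 0 1/2] + [2.5000 6.3750; 6.3750 16.5625] = [3.5000 6.3750; 6.3750 17.0625]
BᵀPA = [3.8750 12.7500; 10.1875 33.1250]
K = S⁻¹·BᵀPA = [0.0614 0.3342; 0.5741 1.8165]
A−BK = [0.4226 0.0590; 2.7584 0.8190]
AᵀP(A−BK) = [0.2256 0.5741; 0.5741 1.8165]
P' = Q + AᵀP(A−BK) = [4.2256 0.5741; 0.5741 2.8165]
tr(P') = 7.0422

0.0614 0.3342 0.5741 1.8165


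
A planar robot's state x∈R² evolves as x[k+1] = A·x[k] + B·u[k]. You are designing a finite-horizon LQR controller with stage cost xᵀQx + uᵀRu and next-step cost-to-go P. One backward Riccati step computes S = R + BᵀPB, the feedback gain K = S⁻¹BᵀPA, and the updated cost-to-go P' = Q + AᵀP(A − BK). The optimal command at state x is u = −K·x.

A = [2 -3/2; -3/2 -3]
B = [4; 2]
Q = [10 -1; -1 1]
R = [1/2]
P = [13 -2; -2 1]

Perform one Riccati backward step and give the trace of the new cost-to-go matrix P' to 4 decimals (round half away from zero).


20.2645

BᵀP = [48.0000 -6.0000]
S = R + BᵀPB = [1/2] + [180.0000] = [180.5000]
BᵀPA = [105.0000 -54.0000]
K = S⁻¹·BᵀPA = [0.5817 -0.2992]
A−BK = [-0.3269 -0.3033; -2.6634 -2.4017]
AᵀP(A−BK) = [5.1697 4.4127; 4.4127 4.0949]
P' = Q + AᵀP(A−BK) = [15.1697 3.4127; 3.4127 5.0949]
tr(P') = 20.2645


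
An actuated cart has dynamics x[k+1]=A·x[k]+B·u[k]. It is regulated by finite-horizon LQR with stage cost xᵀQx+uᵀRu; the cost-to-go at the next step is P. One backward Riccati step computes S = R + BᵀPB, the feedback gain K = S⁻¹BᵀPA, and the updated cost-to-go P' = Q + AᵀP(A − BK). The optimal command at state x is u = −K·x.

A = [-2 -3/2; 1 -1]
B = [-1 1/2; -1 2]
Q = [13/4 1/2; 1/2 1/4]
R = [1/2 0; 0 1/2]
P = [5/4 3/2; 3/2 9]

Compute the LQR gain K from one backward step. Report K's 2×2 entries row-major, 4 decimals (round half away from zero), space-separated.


BᵀP = [-2.7500 -10.5000; 3.6250 18.7500]
S = R + BᵀPB = [1/2 0; 0 1/2] + [13.2500 -22.3750; -22.3750 39.3125] = [13.7500 -22.3750; -22.3750 39.8125]
BᵀPA = [-5.0000 14.6250; 11.5000 -24.1875]
K = S⁻¹·BᵀPA = [1.2452 0.8778; 0.9886 -0.1142]
A−BK = [-1.2492 -0.5651; 0.2679 0.1062]
AᵀP(A−BK) = [2.8564 1.2024; 1.2024 0.7124]
P' = Q + AᵀP(A−BK) = [6.1064 1.7024; 1.7024 0.9624]
tr(P') = 7.0688

1.2452 0.8778 0.9886 -0.1142


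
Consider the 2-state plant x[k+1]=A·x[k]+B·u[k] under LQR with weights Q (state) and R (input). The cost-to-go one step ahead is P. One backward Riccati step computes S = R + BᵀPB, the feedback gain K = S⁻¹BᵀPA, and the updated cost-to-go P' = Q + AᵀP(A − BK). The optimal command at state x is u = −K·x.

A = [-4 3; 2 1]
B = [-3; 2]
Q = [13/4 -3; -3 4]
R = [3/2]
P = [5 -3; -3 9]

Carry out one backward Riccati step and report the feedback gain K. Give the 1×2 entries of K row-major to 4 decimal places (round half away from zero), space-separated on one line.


1.1646 -0.3038

BᵀP = [-21.0000 27.0000]
S = R + BᵀPB = [3/2] + [117.0000] = [118.5000]
BᵀPA = [138.0000 -36.0000]
K = S⁻¹·BᵀPA = [1.1646 -0.3038]
A−BK = [-0.5063 2.0886; -0.3291 1.6076]
AᵀP(A−BK) = [3.2911 -6.0759; -6.0759 25.0633]
P' = Q + AᵀP(A−BK) = [6.5411 -9.0759; -9.0759 29.0633]
tr(P') = 35.6044


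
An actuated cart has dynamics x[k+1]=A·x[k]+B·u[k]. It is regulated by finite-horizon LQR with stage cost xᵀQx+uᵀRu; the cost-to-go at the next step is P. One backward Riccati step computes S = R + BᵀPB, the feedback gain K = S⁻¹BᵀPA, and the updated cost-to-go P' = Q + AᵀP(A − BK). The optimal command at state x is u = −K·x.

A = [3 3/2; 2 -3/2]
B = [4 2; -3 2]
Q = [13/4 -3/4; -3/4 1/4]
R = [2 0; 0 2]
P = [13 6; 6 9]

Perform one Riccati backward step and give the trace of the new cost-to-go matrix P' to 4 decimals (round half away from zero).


BᵀP = [34.0000 -3.0000; 38.0000 30.0000]
S = R + BᵀPB = [2 0; 0 2] + [145.0000 62.0000; 62.0000 136.0000] = [147.0000 62.0000; 62.0000 138.0000]
BᵀPA = [96.0000 55.5000; 174.0000 12.0000]
K = S⁻¹·BᵀPA = [0.1496 0.4206; 1.1937 -0.1020]
A−BK = [0.0142 0.0217; 0.0615 -0.0343]
AᵀP(A−BK) = [2.9416 -0.1275; -0.1275 0.3823]
P' = Q + AᵀP(A−BK) = [6.1916 -0.8775; -0.8775 0.6323]
tr(P') = 6.8240

6.8240


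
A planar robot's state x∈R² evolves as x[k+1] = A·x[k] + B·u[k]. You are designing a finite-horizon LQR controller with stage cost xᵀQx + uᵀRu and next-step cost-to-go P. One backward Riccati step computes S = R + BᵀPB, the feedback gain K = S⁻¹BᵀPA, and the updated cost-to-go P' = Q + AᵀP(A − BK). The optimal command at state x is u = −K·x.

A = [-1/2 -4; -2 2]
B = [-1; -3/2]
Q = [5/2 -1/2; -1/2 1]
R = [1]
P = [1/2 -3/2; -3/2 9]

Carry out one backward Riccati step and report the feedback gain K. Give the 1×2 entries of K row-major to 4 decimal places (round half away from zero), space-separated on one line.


BᵀP = [1.7500 -12.0000]
S = R + BᵀPB = [1] + [16.2500] = [17.2500]
BᵀPA = [23.1250 -31.0000]
K = S⁻¹·BᵀPA = [1.3406 -1.7971]
A−BK = [0.8406 -5.7971; 0.0109 -0.6957]
AᵀP(A−BK) = [2.1241 -3.9420; -3.9420 12.2899]
P' = Q + AᵀP(A−BK) = [4.6241 -4.4420; -4.4420 13.2899]
tr(P') = 17.9139

1.3406 -1.7971


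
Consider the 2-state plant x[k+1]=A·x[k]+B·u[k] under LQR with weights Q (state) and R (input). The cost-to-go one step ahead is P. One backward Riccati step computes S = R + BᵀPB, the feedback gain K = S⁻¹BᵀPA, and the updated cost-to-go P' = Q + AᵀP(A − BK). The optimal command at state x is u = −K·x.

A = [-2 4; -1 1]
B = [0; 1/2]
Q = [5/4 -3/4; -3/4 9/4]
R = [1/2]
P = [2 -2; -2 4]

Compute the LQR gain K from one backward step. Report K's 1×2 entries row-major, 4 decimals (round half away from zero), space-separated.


0.0000 -1.3333

BᵀP = [-1.0000 2.0000]
S = R + BᵀPB = [1/2] + [1.0000] = [1.5000]
BᵀPA = [0.0000 -2.0000]
K = S⁻¹·BᵀPA = [0.0000 -1.3333]
A−BK = [-2.0000 4.0000; -1.0000 1.6667]
AᵀP(A−BK) = [4.0000 -8.0000; -8.0000 17.3333]
P' = Q + AᵀP(A−BK) = [5.2500 -8.7500; -8.7500 19.5833]
tr(P') = 24.8333


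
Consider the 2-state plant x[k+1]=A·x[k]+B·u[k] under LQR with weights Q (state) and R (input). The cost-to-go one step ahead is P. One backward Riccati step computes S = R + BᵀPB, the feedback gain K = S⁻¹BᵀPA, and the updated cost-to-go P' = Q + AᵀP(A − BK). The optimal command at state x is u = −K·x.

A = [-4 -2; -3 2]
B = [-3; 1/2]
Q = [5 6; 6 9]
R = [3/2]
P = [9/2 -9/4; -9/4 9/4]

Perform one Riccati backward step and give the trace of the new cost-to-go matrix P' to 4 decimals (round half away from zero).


BᵀP = [-14.6250 7.8750]
S = R + BᵀPB = [3/2] + [47.8125] = [49.3125]
BᵀPA = [34.8750 45.0000]
K = S⁻¹·BᵀPA = [0.7072 0.9125]
A−BK = [-1.8783 0.7376; -3.3536 1.5437]
AᵀP(A−BK) = [13.5856 -4.8251; -4.8251 3.9354]
P' = Q + AᵀP(A−BK) = [18.5856 1.1749; 1.1749 12.9354]
tr(P') = 31.5209

31.5209


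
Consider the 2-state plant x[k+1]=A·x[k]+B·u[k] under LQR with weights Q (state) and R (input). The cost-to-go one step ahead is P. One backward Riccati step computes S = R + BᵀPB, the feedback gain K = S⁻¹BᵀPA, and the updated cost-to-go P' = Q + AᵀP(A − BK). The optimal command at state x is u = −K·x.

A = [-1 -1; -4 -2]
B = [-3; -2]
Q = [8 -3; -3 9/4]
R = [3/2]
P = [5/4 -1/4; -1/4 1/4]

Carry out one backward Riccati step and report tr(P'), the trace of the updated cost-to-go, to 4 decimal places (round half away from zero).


BᵀP = [-3.2500 0.2500]
S = R + BᵀPB = [3/2] + [9.2500] = [10.7500]
BᵀPA = [2.2500 2.7500]
K = S⁻¹·BᵀPA = [0.2093 0.2558]
A−BK = [-0.3721 -0.2326; -3.5814 -1.4884]
AᵀP(A−BK) = [2.7791 1.1744; 1.1744 0.5465]
P' = Q + AᵀP(A−BK) = [10.7791 -1.8256; -1.8256 2.7965]
tr(P') = 13.5756

13.5756
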